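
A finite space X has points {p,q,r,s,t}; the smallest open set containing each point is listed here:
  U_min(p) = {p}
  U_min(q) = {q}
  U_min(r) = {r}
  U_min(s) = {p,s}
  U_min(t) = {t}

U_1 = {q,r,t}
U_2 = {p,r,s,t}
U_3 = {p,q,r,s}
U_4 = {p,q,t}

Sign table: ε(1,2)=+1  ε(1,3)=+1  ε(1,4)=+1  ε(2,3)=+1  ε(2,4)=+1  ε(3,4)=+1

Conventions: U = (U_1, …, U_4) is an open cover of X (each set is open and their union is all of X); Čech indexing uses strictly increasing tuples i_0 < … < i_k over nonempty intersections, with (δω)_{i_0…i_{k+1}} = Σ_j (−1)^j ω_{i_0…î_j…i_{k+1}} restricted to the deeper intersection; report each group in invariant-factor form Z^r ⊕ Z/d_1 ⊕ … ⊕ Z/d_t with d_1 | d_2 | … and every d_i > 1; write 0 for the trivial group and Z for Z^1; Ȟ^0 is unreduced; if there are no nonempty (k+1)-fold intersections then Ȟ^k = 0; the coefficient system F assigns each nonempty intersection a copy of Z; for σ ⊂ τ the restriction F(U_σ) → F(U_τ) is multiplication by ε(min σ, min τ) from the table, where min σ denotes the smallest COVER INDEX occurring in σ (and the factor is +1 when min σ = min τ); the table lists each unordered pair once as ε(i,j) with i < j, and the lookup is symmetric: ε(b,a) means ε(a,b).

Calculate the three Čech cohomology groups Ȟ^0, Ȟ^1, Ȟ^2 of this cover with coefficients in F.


Ȟ^0 = Z, Ȟ^1 = 0 and Ȟ^2 = Z

cover nerve:
  U12={r,t} U13={q,r} U14={q,t} U23={p,r,s} U24={p,t} U34={p,q}
  U123={r} U124={t} U134={q} U234={p}
C dims 4,6,4; δ0: rk 3, SNF 1^3; δ1: rk 3, SNF 1^3
Ȟ^0: (4−3)−0=1 ⇒ Z
Ȟ^1: (6−3)−3=0 ⇒ 0
Ȟ^2: (4−0)−3=1 ⇒ Z


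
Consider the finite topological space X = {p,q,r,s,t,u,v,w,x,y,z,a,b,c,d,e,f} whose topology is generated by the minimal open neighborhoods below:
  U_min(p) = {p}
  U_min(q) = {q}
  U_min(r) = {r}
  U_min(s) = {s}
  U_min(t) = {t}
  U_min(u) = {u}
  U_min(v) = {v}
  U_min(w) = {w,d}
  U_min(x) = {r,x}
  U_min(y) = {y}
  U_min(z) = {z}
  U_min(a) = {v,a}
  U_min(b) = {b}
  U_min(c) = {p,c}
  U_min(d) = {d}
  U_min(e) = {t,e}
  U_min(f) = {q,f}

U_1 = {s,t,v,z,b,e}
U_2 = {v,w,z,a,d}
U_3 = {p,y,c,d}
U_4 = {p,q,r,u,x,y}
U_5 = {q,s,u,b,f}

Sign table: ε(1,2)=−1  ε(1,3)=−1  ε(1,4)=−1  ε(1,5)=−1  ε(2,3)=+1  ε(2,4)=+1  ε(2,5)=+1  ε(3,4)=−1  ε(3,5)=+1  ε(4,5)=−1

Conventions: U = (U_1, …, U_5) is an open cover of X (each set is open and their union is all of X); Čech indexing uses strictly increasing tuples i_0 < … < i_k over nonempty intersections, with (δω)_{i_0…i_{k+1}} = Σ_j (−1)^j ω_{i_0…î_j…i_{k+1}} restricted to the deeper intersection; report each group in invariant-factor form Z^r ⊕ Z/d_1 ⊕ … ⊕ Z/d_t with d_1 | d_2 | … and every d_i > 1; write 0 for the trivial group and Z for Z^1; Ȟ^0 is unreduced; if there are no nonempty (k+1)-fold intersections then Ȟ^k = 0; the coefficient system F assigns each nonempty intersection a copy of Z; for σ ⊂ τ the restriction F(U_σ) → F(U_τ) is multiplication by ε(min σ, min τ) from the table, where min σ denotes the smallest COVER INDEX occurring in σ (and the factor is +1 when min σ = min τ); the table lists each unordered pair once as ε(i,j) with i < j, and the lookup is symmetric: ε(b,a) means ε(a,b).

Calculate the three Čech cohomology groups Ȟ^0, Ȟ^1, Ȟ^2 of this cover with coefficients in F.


intersection data:
  U12={v,z} U15={s,b} U23={d} U34={p,y} U45={q,u}
C dims 5,5; δ0: rk 4, SNF 1^4
Ȟ^0 = (5 − 4) − 0 = 1, so Ȟ^0 ≅ Z
Ȟ^1 = (5 − 0) − 4 = 1, so Ȟ^1 ≅ Z
Ȟ^2 = (0 − 0) − 0 = 0, so Ȟ^2 ≅ 0

Ȟ^0 = Z, Ȟ^1 = Z, Ȟ^2 = 0


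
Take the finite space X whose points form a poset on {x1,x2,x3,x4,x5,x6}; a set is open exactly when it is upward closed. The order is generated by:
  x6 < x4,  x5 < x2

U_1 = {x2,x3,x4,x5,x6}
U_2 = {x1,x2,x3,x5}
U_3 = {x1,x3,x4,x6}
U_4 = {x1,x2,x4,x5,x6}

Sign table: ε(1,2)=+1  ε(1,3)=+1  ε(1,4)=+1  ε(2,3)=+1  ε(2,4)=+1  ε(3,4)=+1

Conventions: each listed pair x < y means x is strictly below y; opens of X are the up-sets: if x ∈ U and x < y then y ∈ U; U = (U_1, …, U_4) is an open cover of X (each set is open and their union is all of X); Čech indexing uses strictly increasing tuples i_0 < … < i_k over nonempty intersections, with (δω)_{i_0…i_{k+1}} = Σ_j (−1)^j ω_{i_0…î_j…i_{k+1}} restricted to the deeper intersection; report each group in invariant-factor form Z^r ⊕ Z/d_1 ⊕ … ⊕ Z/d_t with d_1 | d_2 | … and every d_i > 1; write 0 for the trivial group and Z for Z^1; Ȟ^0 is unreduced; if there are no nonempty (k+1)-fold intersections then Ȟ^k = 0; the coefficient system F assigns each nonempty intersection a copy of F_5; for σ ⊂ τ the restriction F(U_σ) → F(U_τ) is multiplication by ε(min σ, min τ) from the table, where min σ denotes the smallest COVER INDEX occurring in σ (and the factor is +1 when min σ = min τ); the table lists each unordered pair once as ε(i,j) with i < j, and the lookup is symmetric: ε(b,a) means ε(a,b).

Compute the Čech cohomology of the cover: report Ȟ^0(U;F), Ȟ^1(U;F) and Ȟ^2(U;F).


Ȟ^0 = Z/5, Ȟ^1 = 0, Ȟ^2 = Z/5

nerve simplices:
  U12={x2,x3,x5} U13={x3,x4,x6} U14={x2,x4,x5,x6} U23={x1,x3} U24={x1,x2,x5} U34={x1,x4,x6}
  U123={x3} U124={x2,x5} U134={x4,x6} U234={x1}
C dims 4,6,4; δ0: rk_F5 3; δ1: rk_F5 3
degree 0: 4−3−0 = 1 → Ȟ^0 ≅ Z/5
degree 1: 6−3−3 = 0 → Ȟ^1 ≅ 0
degree 2: 4−0−3 = 1 → Ȟ^2 ≅ Z/5


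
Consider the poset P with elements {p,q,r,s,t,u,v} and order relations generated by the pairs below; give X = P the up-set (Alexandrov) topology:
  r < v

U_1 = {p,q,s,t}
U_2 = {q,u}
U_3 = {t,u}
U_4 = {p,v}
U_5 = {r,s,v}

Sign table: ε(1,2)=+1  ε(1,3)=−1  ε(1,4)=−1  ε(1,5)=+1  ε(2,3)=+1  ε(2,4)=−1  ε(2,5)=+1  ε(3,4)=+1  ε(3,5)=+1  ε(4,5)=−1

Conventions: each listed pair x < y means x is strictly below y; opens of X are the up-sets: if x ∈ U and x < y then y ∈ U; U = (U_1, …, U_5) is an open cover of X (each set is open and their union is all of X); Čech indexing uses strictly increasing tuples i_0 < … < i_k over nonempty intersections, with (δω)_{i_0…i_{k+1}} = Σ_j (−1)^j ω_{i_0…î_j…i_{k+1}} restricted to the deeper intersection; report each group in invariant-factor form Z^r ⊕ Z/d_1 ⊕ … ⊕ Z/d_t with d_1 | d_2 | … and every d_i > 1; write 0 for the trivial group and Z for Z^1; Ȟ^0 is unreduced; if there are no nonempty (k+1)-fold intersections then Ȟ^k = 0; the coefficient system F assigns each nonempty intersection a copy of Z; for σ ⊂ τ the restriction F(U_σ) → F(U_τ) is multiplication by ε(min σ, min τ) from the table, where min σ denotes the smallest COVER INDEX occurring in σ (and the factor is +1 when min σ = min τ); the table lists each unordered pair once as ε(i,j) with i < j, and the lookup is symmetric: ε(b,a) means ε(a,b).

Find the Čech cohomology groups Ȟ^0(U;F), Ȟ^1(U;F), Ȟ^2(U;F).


Ȟ^0 = 0, Ȟ^1 = Z ⊕ Z/2, Ȟ^2 = 0

nerve simplices:
  U12={q} U13={t} U14={p} U15={s} U23={u} U45={v}
C dims 5,6; δ0: rk 5, SNF 1^4·2
degree 0: 5−5−0 = 0 → Ȟ^0 ≅ 0
degree 1: 6−0−5 = 1 plus torsion [2] → Ȟ^1 ≅ Z ⊕ Z/2
degree 2: 0−0−0 = 0 → Ȟ^2 ≅ 0


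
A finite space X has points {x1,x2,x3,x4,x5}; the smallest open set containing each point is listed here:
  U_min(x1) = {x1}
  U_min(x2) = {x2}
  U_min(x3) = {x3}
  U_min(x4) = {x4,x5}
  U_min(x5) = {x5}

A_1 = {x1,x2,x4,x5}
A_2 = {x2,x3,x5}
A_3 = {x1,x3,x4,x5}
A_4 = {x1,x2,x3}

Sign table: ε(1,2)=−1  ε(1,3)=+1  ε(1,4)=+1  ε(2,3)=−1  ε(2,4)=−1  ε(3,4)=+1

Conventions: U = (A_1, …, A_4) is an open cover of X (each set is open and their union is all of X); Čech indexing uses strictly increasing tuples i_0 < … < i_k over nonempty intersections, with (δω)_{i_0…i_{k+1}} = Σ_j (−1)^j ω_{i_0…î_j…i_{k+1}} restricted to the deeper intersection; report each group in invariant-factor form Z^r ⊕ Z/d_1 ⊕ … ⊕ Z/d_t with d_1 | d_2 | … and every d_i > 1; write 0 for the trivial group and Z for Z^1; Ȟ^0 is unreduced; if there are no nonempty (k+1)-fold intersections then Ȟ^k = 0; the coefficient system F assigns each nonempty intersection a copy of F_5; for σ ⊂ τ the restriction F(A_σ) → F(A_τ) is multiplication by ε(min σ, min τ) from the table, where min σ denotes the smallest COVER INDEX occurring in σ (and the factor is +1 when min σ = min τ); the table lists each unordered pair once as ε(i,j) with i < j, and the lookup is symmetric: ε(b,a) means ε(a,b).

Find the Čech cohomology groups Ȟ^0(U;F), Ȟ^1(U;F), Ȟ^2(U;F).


Ȟ^0(U;F) ≅ Z/5, Ȟ^1(U;F) ≅ 0 and Ȟ^2(U;F) ≅ Z/5

nonempty intersections:
  A12={x2,x5} A13={x1,x4,x5} A14={x1,x2} A23={x3,x5} A24={x2,x3} A34={x1,x3}
  A123={x5} A124={x2} A134={x1} A234={x3}
C dims 4,6,4; δ0: rk_F5 3; δ1: rk_F5 3
Ȟ^0: (4−3)−0=1 ⇒ Z/5
Ȟ^1: (6−3)−3=0 ⇒ 0
Ȟ^2: (4−0)−3=1 ⇒ Z/5


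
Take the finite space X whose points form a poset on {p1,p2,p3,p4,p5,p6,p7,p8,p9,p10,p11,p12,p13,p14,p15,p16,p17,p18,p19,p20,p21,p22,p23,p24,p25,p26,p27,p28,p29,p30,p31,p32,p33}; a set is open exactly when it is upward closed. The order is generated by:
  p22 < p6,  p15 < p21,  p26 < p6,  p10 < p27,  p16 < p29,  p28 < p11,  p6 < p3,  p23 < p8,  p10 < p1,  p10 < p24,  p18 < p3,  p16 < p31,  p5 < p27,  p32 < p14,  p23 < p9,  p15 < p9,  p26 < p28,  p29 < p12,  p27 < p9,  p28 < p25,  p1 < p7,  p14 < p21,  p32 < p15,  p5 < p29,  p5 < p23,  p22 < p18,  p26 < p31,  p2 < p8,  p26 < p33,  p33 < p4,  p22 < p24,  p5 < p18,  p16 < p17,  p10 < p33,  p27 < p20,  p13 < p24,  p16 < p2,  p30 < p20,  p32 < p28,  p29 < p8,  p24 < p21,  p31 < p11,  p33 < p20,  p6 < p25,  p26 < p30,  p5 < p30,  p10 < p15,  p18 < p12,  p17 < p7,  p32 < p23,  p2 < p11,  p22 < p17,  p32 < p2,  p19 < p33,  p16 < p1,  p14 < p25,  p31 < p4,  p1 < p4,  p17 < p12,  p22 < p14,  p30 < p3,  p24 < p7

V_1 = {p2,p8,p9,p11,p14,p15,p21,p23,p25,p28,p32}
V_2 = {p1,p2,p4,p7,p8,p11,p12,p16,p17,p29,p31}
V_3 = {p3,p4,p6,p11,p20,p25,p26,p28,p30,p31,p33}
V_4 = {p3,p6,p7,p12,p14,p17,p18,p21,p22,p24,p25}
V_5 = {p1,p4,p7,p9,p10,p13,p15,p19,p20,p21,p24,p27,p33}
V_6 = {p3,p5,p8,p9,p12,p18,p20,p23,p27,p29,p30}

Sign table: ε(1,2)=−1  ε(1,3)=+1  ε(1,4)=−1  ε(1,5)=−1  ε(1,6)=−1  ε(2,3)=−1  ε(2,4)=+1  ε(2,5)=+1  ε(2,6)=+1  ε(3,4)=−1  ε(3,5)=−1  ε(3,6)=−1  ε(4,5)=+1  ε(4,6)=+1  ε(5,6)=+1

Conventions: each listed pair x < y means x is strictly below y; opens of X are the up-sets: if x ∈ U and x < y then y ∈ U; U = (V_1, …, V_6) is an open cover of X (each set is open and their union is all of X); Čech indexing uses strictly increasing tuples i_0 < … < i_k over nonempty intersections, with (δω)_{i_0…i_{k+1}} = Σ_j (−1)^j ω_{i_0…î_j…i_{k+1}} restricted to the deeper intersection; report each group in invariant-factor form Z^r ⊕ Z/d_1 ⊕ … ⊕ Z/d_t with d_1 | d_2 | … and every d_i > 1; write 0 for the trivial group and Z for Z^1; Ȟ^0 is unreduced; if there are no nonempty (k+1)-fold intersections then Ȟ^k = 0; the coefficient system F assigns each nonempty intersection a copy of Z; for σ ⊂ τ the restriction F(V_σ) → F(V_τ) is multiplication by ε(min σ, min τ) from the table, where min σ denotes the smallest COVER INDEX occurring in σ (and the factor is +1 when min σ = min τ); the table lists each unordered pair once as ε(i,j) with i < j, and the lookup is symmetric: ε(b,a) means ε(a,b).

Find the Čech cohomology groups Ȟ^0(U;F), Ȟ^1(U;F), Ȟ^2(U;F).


intersection data:
  V12={p2,p8,p11} V13={p11,p25,p28} V14={p14,p21,p25} V15={p9,p15,p21} V16={p8,p9,p23} V23={p4,p11,p31} V24={p7,p12,p17} V25={p1,p4,p7} V26={p8,p12,p29} V34={p3,p6,p25} V35={p4,p20,p33} V36={p3,p20,p30} V45={p7,p21,p24} V46={p3,p12,p18} V56={p9,p20,p27}
  V123={p11} V126={p8} V134={p25} V145={p21} V156={p9} V235={p4} V245={p7} V246={p12} V346={p3} V356={p20}
C dims 6,15,10; δ0: rk 5, SNF 1^5; δ1: rk 10, SNF 1^9·2
Ȟ^0 = (6 − 5) − 0 = 1, so Ȟ^0 ≅ Z
Ȟ^1 = (15 − 10) − 5 = 0, so Ȟ^1 ≅ 0
Ȟ^2 = (10 − 0) − 10 = 0 plus torsion [2], so Ȟ^2 ≅ Z/2

Ȟ^0 = Z; Ȟ^1 = 0; Ȟ^2 = Z/2


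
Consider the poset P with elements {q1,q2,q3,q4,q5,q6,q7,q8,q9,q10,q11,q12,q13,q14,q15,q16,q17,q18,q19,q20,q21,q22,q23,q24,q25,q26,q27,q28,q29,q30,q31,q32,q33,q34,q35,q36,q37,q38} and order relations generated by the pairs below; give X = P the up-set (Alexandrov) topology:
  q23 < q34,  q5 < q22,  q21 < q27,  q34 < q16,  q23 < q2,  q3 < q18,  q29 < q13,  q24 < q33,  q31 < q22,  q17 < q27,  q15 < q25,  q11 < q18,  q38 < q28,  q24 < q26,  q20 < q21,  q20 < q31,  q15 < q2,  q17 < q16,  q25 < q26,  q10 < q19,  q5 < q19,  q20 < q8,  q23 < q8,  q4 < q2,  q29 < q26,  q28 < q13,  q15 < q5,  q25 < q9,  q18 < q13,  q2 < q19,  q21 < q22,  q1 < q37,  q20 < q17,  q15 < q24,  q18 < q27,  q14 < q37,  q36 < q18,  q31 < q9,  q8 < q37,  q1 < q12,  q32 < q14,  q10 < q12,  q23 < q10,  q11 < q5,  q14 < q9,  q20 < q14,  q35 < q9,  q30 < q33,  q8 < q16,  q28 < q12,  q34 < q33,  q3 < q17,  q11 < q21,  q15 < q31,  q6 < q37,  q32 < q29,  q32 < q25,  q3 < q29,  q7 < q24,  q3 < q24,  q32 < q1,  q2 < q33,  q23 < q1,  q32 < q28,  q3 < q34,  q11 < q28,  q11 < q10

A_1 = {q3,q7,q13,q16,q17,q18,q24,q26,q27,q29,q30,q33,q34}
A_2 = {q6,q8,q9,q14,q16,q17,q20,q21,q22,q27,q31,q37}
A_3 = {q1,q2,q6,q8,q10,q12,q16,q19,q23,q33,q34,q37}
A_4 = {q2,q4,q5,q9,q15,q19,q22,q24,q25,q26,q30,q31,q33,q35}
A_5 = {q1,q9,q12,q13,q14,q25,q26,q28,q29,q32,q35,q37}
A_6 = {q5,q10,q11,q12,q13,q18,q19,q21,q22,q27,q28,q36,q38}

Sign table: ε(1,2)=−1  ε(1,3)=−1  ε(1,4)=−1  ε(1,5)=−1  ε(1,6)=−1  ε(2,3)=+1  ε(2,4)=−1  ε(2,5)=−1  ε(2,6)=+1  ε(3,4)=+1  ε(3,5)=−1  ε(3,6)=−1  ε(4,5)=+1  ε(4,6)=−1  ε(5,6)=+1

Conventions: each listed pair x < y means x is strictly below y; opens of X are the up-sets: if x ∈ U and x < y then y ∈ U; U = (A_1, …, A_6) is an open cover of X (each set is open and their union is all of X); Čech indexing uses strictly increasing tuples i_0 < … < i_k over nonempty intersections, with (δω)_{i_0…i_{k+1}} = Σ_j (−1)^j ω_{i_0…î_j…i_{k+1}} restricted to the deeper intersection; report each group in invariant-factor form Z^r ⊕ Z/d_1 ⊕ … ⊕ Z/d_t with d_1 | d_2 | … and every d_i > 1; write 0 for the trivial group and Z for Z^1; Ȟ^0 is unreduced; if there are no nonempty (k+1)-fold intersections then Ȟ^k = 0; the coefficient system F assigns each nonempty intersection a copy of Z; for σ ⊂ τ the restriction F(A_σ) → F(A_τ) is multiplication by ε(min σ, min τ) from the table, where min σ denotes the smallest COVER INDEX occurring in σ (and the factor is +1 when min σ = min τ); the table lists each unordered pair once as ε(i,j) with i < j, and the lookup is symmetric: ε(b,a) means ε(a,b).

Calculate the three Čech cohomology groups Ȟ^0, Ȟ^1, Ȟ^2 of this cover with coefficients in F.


Ȟ^0(U;F) ≅ 0; Ȟ^1(U;F) ≅ Z/2; Ȟ^2(U;F) ≅ Z

nerve of the cover:
  A12={q16,q17,q27} A13={q16,q33,q34} A14={q24,q26,q30,q33} A15={q13,q26,q29} A16={q13,q18,q27} A23={q6,q8,q16,q37} A24={q9,q22,q31} A25={q9,q14,q37} A26={q21,q22,q27} A34={q2,q19,q33} A35={q1,q12,q37} A36={q10,q12,q19} A45={q9,q25,q26,q35} A46={q5,q19,q22} A56={q12,q13,q28}
  A123={q16} A126={q27} A134={q33} A145={q26} A156={q13} A235={q37} A245={q9} A246={q22} A346={q19} A356={q12}
C dims 6,15,10; δ0: rk 6, SNF 1^5·2; δ1: rk 9, SNF 1^9
Ȟ^0 = (6 − 6) − 0 = 0, so Ȟ^0 ≅ 0
Ȟ^1 = (15 − 9) − 6 = 0 plus torsion [2], so Ȟ^1 ≅ Z/2
Ȟ^2 = (10 − 0) − 9 = 1, so Ȟ^2 ≅ Z


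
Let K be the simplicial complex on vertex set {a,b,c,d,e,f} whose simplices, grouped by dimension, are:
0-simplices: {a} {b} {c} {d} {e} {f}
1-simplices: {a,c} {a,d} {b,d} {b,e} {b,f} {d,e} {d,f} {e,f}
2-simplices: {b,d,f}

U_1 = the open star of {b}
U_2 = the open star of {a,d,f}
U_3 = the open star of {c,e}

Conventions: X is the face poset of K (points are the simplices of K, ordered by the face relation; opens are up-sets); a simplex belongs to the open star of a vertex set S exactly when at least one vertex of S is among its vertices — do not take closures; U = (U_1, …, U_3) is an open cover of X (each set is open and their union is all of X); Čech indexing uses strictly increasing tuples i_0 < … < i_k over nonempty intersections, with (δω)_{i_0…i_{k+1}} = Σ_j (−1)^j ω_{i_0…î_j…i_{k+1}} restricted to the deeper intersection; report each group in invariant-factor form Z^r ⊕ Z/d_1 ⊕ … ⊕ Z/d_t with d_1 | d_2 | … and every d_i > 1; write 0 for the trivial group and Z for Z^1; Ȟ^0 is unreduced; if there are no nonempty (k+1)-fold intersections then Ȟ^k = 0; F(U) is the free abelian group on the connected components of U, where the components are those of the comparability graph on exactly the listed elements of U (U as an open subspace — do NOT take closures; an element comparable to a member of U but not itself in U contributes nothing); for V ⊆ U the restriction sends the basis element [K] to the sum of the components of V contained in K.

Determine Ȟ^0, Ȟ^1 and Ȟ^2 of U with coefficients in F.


cover nerve:
  U1={{b},{b,d},{b,e},{b,f},{b,d,f}} U2={{a},{d},{f},{a,c},{a,d},{b,d},{b,f},{d,e},{d,f},{e,f},{b,d,f}} U3={{c},{e},{a,c},{b,e},{d,e},{e,f}}
  U12={{b,d},{b,f},{b,d,f}} U13={{b,e}} U23={{a,c},{d,e},{e,f}}
components per intersection:
  U1: {{b},{b,d},{b,e},{b,f},{b,d,f}}
  U2: {{a},{d},{f},{a,c},{a,d},{b,d},{b,f},{d,e},{d,f},{e,f},{b,d,f}}
  U3: {{c},{a,c}} {{e},{b,e},{d,e},{e,f}}
  U12: {{b,d},{b,f},{b,d,f}}
  U13: {{b,e}}
  U23: {{a,c}} {{d,e}} {{e,f}}
C dims 4,5; δ0: rk 3, SNF 1^3
Ȟ^0: (4−3)−0=1 ⇒ Z
Ȟ^1: (5−0)−3=2 ⇒ Z^2
Ȟ^2: (0−0)−0=0 ⇒ 0

Ȟ^0 = Z, Ȟ^1 = Z^2 and Ȟ^2 = 0


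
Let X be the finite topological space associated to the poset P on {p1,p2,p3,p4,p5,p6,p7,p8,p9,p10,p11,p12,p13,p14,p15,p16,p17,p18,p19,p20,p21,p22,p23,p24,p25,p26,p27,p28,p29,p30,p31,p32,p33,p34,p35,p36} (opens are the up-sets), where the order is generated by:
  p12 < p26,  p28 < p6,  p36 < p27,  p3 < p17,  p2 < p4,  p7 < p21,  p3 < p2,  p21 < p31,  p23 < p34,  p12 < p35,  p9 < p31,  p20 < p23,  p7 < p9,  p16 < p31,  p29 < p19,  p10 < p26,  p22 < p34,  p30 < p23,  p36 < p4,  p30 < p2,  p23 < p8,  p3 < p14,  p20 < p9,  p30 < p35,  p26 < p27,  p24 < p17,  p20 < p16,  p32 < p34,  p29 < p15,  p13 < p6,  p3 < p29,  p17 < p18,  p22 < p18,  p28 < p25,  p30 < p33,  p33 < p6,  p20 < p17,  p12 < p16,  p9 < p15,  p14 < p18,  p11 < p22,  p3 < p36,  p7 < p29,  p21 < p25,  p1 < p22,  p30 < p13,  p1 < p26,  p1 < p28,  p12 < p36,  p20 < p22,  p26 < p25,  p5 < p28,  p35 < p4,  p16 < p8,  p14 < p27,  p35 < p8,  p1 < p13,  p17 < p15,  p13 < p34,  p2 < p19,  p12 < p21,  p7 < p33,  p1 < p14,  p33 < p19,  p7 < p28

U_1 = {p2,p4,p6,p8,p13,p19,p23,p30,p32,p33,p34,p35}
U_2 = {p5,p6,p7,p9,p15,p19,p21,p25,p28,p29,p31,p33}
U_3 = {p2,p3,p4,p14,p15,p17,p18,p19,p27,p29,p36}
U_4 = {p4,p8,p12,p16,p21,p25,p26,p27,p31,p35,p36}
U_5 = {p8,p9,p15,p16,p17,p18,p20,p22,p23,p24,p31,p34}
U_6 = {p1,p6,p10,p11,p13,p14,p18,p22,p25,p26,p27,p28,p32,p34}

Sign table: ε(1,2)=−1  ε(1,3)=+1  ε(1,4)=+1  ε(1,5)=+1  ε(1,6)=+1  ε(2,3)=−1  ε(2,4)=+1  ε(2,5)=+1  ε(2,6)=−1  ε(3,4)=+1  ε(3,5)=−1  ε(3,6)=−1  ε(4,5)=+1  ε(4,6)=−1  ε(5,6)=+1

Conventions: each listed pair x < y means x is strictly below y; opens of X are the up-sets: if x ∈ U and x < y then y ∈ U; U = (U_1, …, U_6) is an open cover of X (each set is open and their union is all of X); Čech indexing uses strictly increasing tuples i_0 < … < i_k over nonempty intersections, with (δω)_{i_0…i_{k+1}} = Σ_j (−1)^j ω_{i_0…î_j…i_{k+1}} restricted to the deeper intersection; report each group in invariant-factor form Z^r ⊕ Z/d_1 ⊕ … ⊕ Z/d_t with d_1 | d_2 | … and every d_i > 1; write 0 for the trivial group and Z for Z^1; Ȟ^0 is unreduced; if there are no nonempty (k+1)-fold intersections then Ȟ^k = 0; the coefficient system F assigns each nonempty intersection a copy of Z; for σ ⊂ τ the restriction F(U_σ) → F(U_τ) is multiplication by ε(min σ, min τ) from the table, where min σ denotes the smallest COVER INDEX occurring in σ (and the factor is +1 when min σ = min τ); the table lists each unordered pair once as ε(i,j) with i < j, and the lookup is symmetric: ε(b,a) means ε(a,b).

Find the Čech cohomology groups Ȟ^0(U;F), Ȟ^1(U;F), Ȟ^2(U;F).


Ȟ^0 ≅ 0, Ȟ^1 ≅ Z/2 and Ȟ^2 ≅ Z

nerve of the cover:
  U12={p6,p19,p33} U13={p2,p4,p19} U14={p4,p8,p35} U15={p8,p23,p34} U16={p6,p13,p32,p34} U23={p15,p19,p29} U24={p21,p25,p31} U25={p9,p15,p31} U26={p6,p25,p28} U34={p4,p27,p36} U35={p15,p17,p18} U36={p14,p18,p27} U45={p8,p16,p31} U46={p25,p26,p27} U56={p18,p22,p34}
  U123={p19} U126={p6} U134={p4} U145={p8} U156={p34} U235={p15} U245={p31} U246={p25} U346={p27} U356={p18}
C dims 6,15,10; δ0: rk 6, SNF 1^5·2; δ1: rk 9, SNF 1^9
Ȟ^0 = (6 − 6) − 0 = 0, so Ȟ^0 ≅ 0
Ȟ^1 = (15 − 9) − 6 = 0 plus torsion [2], so Ȟ^1 ≅ Z/2
Ȟ^2 = (10 − 0) − 9 = 1, so Ȟ^2 ≅ Z


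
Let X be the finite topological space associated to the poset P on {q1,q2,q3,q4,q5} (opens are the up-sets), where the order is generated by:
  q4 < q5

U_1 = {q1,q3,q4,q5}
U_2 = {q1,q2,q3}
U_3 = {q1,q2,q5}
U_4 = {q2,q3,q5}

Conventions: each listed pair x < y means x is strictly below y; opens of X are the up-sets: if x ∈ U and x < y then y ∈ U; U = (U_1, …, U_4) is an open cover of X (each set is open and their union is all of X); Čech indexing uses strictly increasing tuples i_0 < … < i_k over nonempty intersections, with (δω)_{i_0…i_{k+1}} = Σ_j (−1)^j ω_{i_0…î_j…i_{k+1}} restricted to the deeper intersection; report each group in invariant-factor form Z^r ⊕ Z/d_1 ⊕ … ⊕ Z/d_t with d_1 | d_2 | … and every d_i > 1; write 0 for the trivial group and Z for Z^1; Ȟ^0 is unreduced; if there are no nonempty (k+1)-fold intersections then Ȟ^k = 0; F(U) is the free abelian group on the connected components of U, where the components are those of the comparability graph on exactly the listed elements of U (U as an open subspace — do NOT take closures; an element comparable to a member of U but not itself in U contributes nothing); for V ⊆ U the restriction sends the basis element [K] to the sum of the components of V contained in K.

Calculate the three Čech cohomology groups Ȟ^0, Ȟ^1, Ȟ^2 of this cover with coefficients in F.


Ȟ^0(U;F) ≅ Z^4,  Ȟ^1(U;F) ≅ 0,  Ȟ^2(U;F) ≅ 0

nonempty intersections:
  U12={q1,q3} U13={q1,q5} U14={q3,q5} U23={q1,q2} U24={q2,q3} U34={q2,q5}
  U123={q1} U124={q3} U134={q5} U234={q2}
components per intersection:
  U1: {q1} {q3} {q4,q5}
  U2: {q1} {q2} {q3}
  U3: {q1} {q2} {q5}
  U4: {q2} {q3} {q5}
  U12: {q1} {q3}
  U13: {q1} {q5}
  U14: {q3} {q5}
  U23: {q1} {q2}
  U24: {q2} {q3}
  U34: {q2} {q5}
  U123: {q1}
  U124: {q3}
  U134: {q5}
  U234: {q2}
C dims 12,12,4; δ0: rk 8, SNF 1^8; δ1: rk 4, SNF 1^4
Ȟ^0: (12−8)−0=4 ⇒ Z^4
Ȟ^1: (12−4)−8=0 ⇒ 0
Ȟ^2: (4−0)−4=0 ⇒ 0


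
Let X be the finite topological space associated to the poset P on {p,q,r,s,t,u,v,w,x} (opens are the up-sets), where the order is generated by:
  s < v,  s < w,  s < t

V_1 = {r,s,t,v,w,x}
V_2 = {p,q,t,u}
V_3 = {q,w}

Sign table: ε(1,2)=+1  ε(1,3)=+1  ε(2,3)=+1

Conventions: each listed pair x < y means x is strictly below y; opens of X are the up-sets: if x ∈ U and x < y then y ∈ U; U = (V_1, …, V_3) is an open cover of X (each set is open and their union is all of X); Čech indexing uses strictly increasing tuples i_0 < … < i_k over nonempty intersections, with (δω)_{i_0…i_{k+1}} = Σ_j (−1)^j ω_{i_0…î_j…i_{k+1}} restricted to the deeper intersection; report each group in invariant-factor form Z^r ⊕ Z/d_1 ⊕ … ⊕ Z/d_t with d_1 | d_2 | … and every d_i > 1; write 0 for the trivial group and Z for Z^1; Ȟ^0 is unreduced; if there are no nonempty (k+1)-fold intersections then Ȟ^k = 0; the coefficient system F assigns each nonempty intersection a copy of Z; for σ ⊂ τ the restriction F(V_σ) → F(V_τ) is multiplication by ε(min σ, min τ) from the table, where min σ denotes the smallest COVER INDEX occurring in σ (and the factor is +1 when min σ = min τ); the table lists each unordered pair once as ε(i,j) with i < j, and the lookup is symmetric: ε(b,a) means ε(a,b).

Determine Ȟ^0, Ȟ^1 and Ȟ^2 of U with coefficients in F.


nonempty intersections:
  V12={t} V13={w} V23={q}
C dims 3,3; δ0: rk 2, SNF 1^2
Ȟ^0: (3−2)−0=1 ⇒ Z
Ȟ^1: (3−0)−2=1 ⇒ Z
Ȟ^2: (0−0)−0=0 ⇒ 0

Ȟ^0 = Z, Ȟ^1 = Z, Ȟ^2 = 0


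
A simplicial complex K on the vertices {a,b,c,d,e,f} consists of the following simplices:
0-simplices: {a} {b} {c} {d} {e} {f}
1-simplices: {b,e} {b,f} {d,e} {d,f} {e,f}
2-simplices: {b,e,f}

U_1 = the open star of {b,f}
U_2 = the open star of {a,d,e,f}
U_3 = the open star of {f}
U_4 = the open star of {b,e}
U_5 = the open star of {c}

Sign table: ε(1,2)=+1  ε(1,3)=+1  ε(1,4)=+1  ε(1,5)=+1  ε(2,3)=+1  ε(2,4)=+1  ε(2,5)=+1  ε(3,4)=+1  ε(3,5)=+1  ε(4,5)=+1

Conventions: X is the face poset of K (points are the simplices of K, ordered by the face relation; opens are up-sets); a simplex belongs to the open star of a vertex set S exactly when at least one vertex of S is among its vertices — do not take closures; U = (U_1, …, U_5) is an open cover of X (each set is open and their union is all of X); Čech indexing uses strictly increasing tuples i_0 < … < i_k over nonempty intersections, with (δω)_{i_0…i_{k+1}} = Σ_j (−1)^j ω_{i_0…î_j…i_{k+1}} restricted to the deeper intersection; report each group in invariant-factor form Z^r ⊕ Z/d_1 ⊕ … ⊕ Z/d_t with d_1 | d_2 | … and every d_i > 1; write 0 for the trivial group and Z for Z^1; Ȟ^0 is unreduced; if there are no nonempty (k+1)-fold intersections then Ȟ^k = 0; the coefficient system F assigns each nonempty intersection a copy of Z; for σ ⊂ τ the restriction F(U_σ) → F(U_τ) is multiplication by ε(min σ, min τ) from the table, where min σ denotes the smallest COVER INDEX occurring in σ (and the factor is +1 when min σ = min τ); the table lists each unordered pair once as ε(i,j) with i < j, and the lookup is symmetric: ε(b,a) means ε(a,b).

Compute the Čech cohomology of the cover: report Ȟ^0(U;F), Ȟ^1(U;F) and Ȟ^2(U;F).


nonempty intersections:
  U1={{b},{f},{b,e},{b,f},{d,f},{e,f},{b,e,f}} U2={{a},{d},{e},{f},{b,e},{b,f},{d,e},{d,f},{e,f},{b,e,f}} U3={{f},{b,f},{d,f},{e,f},{b,e,f}} U4={{b},{e},{b,e},{b,f},{d,e},{e,f},{b,e,f}} U5={{c}}
  U12={{f},{b,e},{b,f},{d,f},{e,f},{b,e,f}} U13={{f},{b,f},{d,f},{e,f},{b,e,f}} U14={{b},{b,e},{b,f},{e,f},{b,e,f}} U23={{f},{b,f},{d,f},{e,f},{b,e,f}} U24={{e},{b,e},{b,f},{d,e},{e,f},{b,e,f}} U34={{b,f},{e,f},{b,e,f}}
  U123={{f},{b,f},{d,f},{e,f},{b,e,f}} U124={{b,e},{b,f},{e,f},{b,e,f}} U134={{b,f},{e,f},{b,e,f}} U234={{b,f},{e,f},{b,e,f}}
  U1234={{b,f},{e,f},{b,e,f}}
C dims 5,6,4,1; δ0: rk 3, SNF 1^3; δ1: rk 3, SNF 1^3; δ2: rk 1, SNF 1^1
Ȟ^0: (5−3)−0=2 ⇒ Z^2
Ȟ^1: (6−3)−3=0 ⇒ 0
Ȟ^2: (4−1)−3=0 ⇒ 0

Ȟ^0 = Z^2, Ȟ^1 = 0, Ȟ^2 = 0


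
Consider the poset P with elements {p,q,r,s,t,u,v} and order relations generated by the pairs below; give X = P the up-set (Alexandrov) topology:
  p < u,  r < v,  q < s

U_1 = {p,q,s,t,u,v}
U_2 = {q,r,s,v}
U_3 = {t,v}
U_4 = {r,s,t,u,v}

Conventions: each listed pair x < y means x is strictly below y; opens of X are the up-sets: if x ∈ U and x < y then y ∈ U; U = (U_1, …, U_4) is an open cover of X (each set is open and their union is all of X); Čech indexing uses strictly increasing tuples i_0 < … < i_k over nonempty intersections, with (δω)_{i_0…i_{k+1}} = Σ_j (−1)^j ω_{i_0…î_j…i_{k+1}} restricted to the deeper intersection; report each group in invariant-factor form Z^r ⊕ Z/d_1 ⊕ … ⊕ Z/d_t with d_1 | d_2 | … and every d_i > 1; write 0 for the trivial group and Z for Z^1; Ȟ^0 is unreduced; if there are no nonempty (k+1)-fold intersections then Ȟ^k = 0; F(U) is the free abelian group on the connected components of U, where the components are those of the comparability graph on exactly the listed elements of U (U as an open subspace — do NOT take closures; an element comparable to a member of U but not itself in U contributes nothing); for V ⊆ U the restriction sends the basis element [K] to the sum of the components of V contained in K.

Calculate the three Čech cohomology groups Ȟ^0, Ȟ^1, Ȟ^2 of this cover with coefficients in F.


intersection data:
  U12={q,s,v} U13={t,v} U14={s,t,u,v} U23={v} U24={r,s,v} U34={t,v}
  U123={v} U124={s,v} U134={t,v} U234={v}
  U1234={v}
components per intersection:
  U1: {p,u} {q,s} {t} {v}
  U2: {q,s} {r,v}
  U3: {t} {v}
  U4: {r,v} {s} {t} {u}
  U12: {q,s} {v}
  U13: {t} {v}
  U14: {s} {t} {u} {v}
  U23: {v}
  U24: {r,v} {s}
  U34: {t} {v}
  U123: {v}
  U124: {s} {v}
  U134: {t} {v}
  U234: {v}
  U1234: {v}
C dims 12,13,6,1; δ0: rk 8, SNF 1^8; δ1: rk 5, SNF 1^5; δ2: rk 1, SNF 1^1
Ȟ^0 = (12 − 8) − 0 = 4, so Ȟ^0 ≅ Z^4
Ȟ^1 = (13 − 5) − 8 = 0, so Ȟ^1 ≅ 0
Ȟ^2 = (6 − 1) − 5 = 0, so Ȟ^2 ≅ 0

Ȟ^0 = Z^4, Ȟ^1 = 0 and Ȟ^2 = 0


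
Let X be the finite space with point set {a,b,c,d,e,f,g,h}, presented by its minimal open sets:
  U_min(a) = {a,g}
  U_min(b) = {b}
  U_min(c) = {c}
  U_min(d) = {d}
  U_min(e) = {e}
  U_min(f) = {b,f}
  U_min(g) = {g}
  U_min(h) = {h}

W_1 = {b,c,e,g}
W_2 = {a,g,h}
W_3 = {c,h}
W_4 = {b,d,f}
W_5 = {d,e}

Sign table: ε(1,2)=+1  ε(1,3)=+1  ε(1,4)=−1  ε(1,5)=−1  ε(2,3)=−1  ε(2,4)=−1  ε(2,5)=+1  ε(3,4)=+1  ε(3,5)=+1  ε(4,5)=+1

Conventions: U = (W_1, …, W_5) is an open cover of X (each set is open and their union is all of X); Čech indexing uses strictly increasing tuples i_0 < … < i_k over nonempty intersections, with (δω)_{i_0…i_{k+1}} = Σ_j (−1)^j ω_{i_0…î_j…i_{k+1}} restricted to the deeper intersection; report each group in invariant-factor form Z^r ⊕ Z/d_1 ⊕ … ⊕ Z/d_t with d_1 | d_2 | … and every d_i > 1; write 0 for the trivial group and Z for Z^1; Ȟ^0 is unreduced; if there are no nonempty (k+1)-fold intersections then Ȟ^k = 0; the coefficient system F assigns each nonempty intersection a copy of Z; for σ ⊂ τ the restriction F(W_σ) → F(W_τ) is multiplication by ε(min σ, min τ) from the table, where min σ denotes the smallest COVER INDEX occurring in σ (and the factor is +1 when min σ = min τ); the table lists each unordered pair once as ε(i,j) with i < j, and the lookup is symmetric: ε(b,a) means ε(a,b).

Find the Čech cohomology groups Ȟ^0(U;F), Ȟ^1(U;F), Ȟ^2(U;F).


Ȟ^0 = 0; Ȟ^1 = Z ⊕ Z/2; Ȟ^2 = 0

nerve of the cover:
  W12={g} W13={c} W14={b} W15={e} W23={h} W45={d}
C dims 5,6; δ0: rk 5, SNF 1^4·2
Ȟ^0 = (5 − 5) − 0 = 0, so Ȟ^0 ≅ 0
Ȟ^1 = (6 − 0) − 5 = 1 plus torsion [2], so Ȟ^1 ≅ Z ⊕ Z/2
Ȟ^2 = (0 − 0) − 0 = 0, so Ȟ^2 ≅ 0


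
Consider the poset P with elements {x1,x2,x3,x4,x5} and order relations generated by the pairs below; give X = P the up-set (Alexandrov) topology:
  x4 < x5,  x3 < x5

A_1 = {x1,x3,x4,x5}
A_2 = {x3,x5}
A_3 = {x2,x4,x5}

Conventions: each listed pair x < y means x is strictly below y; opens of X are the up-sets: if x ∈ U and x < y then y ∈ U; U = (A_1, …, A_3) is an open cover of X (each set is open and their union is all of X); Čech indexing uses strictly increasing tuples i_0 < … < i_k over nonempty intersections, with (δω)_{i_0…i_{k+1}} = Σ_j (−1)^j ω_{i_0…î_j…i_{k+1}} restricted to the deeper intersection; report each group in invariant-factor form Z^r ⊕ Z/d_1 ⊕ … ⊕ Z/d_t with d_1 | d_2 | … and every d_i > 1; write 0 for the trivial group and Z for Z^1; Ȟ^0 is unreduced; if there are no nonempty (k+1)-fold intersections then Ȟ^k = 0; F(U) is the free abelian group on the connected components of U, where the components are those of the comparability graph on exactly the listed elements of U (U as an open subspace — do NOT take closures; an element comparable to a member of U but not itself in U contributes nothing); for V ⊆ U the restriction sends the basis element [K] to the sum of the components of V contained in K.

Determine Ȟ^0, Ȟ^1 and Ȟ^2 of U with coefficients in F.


nonempty overlaps:
  A12={x3,x5} A13={x4,x5} A23={x5}
  A123={x5}
components per intersection:
  A1: {x1} {x3,x4,x5}
  A2: {x3,x5}
  A3: {x2} {x4,x5}
  A12: {x3,x5}
  A13: {x4,x5}
  A23: {x5}
  A123: {x5}
C dims 5,3,1; δ0: rk 2, SNF 1^2; δ1: rk 1, SNF 1^1
degree 0: 5−2−0 = 3 → Ȟ^0 ≅ Z^3
degree 1: 3−1−2 = 0 → Ȟ^1 ≅ 0
degree 2: 1−0−1 = 0 → Ȟ^2 ≅ 0

Ȟ^0(U;F) ≅ Z^3,  Ȟ^1(U;F) ≅ 0,  Ȟ^2(U;F) ≅ 0


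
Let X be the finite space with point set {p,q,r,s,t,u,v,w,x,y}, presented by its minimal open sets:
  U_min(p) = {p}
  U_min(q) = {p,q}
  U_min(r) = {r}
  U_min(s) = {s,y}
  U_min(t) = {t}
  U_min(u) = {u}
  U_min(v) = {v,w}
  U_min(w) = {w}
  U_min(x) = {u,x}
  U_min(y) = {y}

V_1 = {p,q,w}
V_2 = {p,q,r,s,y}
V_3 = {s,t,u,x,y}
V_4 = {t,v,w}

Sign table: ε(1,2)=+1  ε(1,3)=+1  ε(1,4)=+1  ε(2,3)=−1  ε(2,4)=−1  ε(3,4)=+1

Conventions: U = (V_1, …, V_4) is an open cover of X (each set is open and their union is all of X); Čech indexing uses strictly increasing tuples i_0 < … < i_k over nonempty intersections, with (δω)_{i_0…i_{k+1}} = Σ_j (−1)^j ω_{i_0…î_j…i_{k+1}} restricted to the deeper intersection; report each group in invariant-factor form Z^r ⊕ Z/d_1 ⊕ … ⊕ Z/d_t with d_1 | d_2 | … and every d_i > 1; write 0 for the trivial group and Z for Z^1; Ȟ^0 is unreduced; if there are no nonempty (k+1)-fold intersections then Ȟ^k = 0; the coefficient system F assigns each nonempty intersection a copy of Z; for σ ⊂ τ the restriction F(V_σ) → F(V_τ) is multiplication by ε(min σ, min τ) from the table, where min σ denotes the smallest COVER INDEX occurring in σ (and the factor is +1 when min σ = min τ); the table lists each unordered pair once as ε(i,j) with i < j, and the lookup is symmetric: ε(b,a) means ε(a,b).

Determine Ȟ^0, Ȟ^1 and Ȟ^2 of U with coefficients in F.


nerve simplices:
  V12={p,q} V14={w} V23={s,y} V34={t}
C dims 4,4; δ0: rk 4, SNF 1^3·2
degree 0: 4−4−0 = 0 → Ȟ^0 ≅ 0
degree 1: 4−0−4 = 0 plus torsion [2] → Ȟ^1 ≅ Z/2
degree 2: 0−0−0 = 0 → Ȟ^2 ≅ 0

Ȟ^0 ≅ 0,  Ȟ^1 ≅ Z/2,  Ȟ^2 ≅ 0


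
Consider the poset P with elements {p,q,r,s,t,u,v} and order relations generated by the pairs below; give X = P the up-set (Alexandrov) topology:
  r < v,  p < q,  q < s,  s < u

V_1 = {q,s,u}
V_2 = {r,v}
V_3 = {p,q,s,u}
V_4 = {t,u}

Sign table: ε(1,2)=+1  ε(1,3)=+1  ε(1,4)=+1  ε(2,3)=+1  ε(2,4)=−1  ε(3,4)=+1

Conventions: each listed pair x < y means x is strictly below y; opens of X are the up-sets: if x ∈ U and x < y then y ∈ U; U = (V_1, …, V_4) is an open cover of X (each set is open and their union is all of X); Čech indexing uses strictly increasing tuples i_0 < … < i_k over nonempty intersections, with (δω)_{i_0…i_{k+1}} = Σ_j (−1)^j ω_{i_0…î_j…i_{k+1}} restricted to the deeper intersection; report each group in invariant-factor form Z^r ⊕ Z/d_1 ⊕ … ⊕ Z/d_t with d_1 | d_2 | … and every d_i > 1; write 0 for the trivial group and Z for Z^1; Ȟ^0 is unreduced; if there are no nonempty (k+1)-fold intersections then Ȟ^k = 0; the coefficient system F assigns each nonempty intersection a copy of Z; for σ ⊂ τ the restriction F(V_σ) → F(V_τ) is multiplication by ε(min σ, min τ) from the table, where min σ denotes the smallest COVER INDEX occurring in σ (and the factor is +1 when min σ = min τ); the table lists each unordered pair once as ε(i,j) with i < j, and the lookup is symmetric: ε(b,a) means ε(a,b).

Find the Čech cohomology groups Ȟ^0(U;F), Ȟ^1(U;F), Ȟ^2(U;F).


Ȟ^0 = Z^2; Ȟ^1 = 0; Ȟ^2 = 0

intersection data:
  V13={q,s,u} V14={u} V34={u}
  V134={u}
C dims 4,3,1; δ0: rk 2, SNF 1^2; δ1: rk 1, SNF 1^1
Ȟ^0 = (4 − 2) − 0 = 2, so Ȟ^0 ≅ Z^2
Ȟ^1 = (3 − 1) − 2 = 0, so Ȟ^1 ≅ 0
Ȟ^2 = (1 − 0) − 1 = 0, so Ȟ^2 ≅ 0


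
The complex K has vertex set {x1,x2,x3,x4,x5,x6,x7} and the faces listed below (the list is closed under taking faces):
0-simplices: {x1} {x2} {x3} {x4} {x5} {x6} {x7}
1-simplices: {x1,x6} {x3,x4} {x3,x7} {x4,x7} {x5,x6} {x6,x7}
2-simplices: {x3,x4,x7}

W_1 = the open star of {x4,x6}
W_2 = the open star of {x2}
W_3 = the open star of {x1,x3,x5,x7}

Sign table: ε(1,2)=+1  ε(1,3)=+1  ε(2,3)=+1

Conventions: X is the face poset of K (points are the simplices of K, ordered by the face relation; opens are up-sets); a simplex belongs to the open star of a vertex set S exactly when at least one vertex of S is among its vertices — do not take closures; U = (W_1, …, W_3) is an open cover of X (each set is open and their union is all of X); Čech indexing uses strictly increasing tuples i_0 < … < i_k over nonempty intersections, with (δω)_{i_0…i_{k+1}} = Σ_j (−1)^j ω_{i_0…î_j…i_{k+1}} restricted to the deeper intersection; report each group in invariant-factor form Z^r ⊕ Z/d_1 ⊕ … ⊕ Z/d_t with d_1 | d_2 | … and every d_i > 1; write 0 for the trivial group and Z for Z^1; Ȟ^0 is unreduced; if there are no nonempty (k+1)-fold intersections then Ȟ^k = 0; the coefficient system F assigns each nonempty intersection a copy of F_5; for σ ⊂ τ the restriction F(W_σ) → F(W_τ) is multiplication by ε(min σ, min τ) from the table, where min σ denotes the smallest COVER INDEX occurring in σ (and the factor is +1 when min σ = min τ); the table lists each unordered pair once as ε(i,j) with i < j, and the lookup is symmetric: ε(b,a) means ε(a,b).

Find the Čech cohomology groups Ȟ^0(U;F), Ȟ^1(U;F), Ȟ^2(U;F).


Ȟ^0 = Z/5 ⊕ Z/5,  Ȟ^1 = 0,  Ȟ^2 = 0

nerve simplices:
  W1={{x4},{x6},{x1,x6},{x3,x4},{x4,x7},{x5,x6},{x6,x7},{x3,x4,x7}} W2={{x2}} W3={{x1},{x3},{x5},{x7},{x1,x6},{x3,x4},{x3,x7},{x4,x7},{x5,x6},{x6,x7},{x3,x4,x7}}
  W13={{x1,x6},{x3,x4},{x4,x7},{x5,x6},{x6,x7},{x3,x4,x7}}
C dims 3,1; δ0: rk_F5 1
degree 0: 3−1−0 = 2 → Ȟ^0 ≅ Z/5 ⊕ Z/5
degree 1: 1−0−1 = 0 → Ȟ^1 ≅ 0
degree 2: 0−0−0 = 0 → Ȟ^2 ≅ 0


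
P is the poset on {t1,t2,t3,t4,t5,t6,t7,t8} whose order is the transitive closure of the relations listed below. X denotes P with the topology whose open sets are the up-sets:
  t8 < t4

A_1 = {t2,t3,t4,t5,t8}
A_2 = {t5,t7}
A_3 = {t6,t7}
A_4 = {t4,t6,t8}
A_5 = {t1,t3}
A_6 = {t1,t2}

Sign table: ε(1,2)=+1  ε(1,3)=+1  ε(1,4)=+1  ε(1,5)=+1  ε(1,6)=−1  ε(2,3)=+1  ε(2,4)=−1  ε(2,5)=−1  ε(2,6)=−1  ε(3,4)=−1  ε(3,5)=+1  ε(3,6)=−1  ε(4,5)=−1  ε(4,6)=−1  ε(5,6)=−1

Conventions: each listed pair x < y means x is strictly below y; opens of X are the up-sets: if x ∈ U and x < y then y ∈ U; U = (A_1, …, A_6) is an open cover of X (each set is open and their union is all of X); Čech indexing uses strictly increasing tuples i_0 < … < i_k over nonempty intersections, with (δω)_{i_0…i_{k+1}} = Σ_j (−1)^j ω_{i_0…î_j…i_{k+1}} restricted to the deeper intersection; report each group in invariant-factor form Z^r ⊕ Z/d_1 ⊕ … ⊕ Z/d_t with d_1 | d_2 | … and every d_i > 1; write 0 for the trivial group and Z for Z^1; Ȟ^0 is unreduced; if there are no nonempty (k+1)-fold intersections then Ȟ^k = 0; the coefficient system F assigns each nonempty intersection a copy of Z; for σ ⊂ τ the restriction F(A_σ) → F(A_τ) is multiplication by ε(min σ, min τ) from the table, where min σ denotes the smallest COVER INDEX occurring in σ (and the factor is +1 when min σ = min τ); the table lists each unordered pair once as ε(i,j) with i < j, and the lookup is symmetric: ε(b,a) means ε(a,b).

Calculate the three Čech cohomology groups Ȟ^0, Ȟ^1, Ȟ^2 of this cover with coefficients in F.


Ȟ^0 ≅ 0,  Ȟ^1 ≅ Z ⊕ Z/2,  Ȟ^2 ≅ 0

nerve of the cover:
  A12={t5} A14={t4,t8} A15={t3} A16={t2} A23={t7} A34={t6} A56={t1}
C dims 6,7; δ0: rk 6, SNF 1^5·2
Ȟ^0 = (6 − 6) − 0 = 0, so Ȟ^0 ≅ 0
Ȟ^1 = (7 − 0) − 6 = 1 plus torsion [2], so Ȟ^1 ≅ Z ⊕ Z/2
Ȟ^2 = (0 − 0) − 0 = 0, so Ȟ^2 ≅ 0


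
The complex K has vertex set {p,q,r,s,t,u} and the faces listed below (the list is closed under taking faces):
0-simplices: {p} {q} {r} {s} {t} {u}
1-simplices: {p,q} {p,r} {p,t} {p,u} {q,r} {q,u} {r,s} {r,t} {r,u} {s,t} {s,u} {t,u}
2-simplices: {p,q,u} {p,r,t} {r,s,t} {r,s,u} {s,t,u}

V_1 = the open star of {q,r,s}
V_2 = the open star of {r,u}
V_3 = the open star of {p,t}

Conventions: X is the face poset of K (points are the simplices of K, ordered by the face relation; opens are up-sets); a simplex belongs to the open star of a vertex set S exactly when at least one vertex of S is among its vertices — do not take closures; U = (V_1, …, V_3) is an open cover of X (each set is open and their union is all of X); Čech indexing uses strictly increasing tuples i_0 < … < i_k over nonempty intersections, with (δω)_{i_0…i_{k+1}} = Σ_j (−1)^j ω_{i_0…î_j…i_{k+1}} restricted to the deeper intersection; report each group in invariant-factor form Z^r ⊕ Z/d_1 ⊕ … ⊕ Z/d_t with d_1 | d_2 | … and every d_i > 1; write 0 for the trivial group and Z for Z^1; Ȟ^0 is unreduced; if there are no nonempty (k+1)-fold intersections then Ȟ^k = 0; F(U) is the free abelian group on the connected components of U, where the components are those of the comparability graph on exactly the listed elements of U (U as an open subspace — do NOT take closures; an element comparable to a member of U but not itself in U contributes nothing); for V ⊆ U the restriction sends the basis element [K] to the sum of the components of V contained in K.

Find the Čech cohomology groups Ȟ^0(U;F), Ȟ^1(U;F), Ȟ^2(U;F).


Ȟ^0(U;F) ≅ Z, Ȟ^1(U;F) ≅ Z^2, Ȟ^2(U;F) ≅ 0

nonempty intersections:
  V1={{q},{r},{s},{p,q},{p,r},{q,r},{q,u},{r,s},{r,t},{r,u},{s,t},{s,u},{p,q,u},{p,r,t},{r,s,t},{r,s,u},{s,t,u}} V2={{r},{u},{p,r},{p,u},{q,r},{q,u},{r,s},{r,t},{r,u},{s,u},{t,u},{p,q,u},{p,r,t},{r,s,t},{r,s,u},{s,t,u}} V3={{p},{t},{p,q},{p,r},{p,t},{p,u},{r,t},{s,t},{t,u},{p,q,u},{p,r,t},{r,s,t},{s,t,u}}
  V12={{r},{p,r},{q,r},{q,u},{r,s},{r,t},{r,u},{s,u},{p,q,u},{p,r,t},{r,s,t},{r,s,u},{s,t,u}} V13={{p,q},{p,r},{r,t},{s,t},{p,q,u},{p,r,t},{r,s,t},{s,t,u}} V23={{p,r},{p,u},{r,t},{t,u},{p,q,u},{p,r,t},{r,s,t},{s,t,u}}
  V123={{p,r},{r,t},{p,q,u},{p,r,t},{r,s,t},{s,t,u}}
components per intersection:
  V1: {{q},{r},{s},{p,q},{p,r},{q,r},{q,u},{r,s},{r,t},{r,u},{s,t},{s,u},{p,q,u},{p,r,t},{r,s,t},{r,s,u},{s,t,u}}
  V2: {{r},{u},{p,r},{p,u},{q,r},{q,u},{r,s},{r,t},{r,u},{s,u},{t,u},{p,q,u},{p,r,t},{r,s,t},{r,s,u},{s,t,u}}
  V3: {{p},{t},{p,q},{p,r},{p,t},{p,u},{r,t},{s,t},{t,u},{p,q,u},{p,r,t},{r,s,t},{s,t,u}}
  V12: {{r},{p,r},{q,r},{r,s},{r,t},{r,u},{s,u},{p,r,t},{r,s,t},{r,s,u},{s,t,u}} {{q,u},{p,q,u}}
  V13: {{p,q},{p,q,u}} {{p,r},{r,t},{s,t},{p,r,t},{r,s,t},{s,t,u}}
  V23: {{p,r},{r,t},{p,r,t},{r,s,t}} {{p,u},{p,q,u}} {{t,u},{s,t,u}}
  V123: {{p,r},{r,t},{p,r,t},{r,s,t}} {{p,q,u}} {{s,t,u}}
C dims 3,7,3; δ0: rk 2, SNF 1^2; δ1: rk 3, SNF 1^3
Ȟ^0: (3−2)−0=1 ⇒ Z
Ȟ^1: (7−3)−2=2 ⇒ Z^2
Ȟ^2: (3−0)−3=0 ⇒ 0
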